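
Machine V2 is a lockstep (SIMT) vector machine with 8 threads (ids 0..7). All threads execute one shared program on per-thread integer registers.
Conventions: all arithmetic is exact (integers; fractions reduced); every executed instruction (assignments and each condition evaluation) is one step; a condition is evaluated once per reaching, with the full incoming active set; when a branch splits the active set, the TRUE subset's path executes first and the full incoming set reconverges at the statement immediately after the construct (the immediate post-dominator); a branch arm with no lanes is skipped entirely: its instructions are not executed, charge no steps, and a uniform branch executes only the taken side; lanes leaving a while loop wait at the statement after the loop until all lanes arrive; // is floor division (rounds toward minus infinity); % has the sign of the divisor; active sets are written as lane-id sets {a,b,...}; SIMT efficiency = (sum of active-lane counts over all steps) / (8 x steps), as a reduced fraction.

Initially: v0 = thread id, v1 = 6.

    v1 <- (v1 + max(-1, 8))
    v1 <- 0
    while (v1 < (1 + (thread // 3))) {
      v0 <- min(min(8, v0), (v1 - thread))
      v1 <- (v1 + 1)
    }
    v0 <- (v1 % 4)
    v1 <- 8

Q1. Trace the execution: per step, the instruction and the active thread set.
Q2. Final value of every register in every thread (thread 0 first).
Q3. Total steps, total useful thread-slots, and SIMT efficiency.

step 0: v1 <- (v1 + max(-1, 8))      {0,1,2,3,4,5,6,7}
step 1: v1 <- 0                      {0,1,2,3,4,5,6,7}
step 2: eval (v1 < (1 + (thread // 3))) {0,1,2,3,4,5,6,7}
step 3: v0 <- min(min(8, v0), (v1 - thread)) {0,1,2,3,4,5,6,7}
step 4: v1 <- (v1 + 1)               {0,1,2,3,4,5,6,7}
step 5: eval (v1 < (1 + (thread // 3))) {0,1,2,3,4,5,6,7}
step 6: v0 <- min(min(8, v0), (v1 - thread)) {3,4,5,6,7}
step 7: v1 <- (v1 + 1)               {3,4,5,6,7}
step 8: eval (v1 < (1 + (thread // 3))) {3,4,5,6,7}
step 9: v0 <- min(min(8, v0), (v1 - thread)) {6,7}
step 10: v1 <- (v1 + 1)               {6,7}
step 11: eval (v1 < (1 + (thread // 3))) {6,7}
step 12: v0 <- (v1 % 4)               {0,1,2,3,4,5,6,7}
step 13: v1 <- 8                      {0,1,2,3,4,5,6,7}

Answer: 14 steps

v0: 1,1,1,2,2,2,3,3
v1: 8,8,8,8,8,8,8,8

steps = 14; useful = 85; efficiency = 85/112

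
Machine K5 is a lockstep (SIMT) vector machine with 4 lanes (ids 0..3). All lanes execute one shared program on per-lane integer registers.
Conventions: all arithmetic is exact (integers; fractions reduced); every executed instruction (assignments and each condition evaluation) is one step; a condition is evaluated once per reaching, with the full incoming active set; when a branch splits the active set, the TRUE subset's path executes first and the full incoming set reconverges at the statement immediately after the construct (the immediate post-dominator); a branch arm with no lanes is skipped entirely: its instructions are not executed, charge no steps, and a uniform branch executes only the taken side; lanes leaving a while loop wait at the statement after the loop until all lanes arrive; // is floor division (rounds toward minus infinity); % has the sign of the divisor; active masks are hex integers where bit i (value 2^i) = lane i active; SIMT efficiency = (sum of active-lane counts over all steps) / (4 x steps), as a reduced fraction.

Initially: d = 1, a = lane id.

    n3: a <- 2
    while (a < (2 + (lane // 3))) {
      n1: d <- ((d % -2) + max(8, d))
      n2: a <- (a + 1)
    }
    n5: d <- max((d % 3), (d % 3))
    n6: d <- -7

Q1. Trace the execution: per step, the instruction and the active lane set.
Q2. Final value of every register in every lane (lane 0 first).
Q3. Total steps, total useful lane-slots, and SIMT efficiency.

step 0: a <- 2                       0xf
step 1: eval (a < (2 + (lane // 3))) 0xf
step 2: d <- ((d % -2) + max(8, d))  0x8
step 3: a <- (a + 1)                 0x8
step 4: eval (a < (2 + (lane // 3))) 0x8
step 5: d <- max((d % 3), (d % 3))   0xf
step 6: d <- -7                      0xf

Answer: 7 steps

d: -7,-7,-7,-7
a: 2,2,2,3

steps = 7; useful = 19; efficiency = 19/28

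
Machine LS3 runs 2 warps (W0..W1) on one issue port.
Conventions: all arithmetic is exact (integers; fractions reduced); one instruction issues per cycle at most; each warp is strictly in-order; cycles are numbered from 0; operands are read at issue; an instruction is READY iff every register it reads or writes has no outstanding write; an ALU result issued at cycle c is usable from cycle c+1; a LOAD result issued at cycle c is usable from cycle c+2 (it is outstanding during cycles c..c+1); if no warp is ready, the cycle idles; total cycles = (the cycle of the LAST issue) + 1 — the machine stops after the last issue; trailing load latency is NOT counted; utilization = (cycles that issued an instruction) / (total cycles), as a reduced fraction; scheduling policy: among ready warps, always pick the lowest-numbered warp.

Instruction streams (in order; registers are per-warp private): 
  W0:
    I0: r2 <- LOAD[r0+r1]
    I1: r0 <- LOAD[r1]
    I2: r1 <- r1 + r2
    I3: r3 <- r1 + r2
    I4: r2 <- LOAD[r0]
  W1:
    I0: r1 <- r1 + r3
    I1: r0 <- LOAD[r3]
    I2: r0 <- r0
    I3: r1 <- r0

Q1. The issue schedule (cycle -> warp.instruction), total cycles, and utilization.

cycle 0: W0.I0
cycle 1: W0.I1
cycle 2: W0.I2
cycle 3: W0.I3
cycle 4: W0.I4
cycle 5: W1.I0
cycle 6: W1.I1
cycle 7: idle
cycle 8: W1.I2
cycle 9: W1.I3

Answer: 10 cycles, utilization 9/10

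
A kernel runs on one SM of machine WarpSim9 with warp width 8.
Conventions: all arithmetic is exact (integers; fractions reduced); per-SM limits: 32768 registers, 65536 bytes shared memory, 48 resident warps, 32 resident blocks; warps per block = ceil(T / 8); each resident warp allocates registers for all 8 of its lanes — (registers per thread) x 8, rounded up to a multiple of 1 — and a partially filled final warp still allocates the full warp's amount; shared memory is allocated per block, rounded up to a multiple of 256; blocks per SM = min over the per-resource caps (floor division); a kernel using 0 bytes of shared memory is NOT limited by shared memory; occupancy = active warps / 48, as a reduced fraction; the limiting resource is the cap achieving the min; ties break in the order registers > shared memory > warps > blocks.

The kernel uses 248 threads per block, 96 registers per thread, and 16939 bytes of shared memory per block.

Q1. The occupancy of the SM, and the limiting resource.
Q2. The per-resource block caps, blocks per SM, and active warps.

Answer: occupancy 31/48, limited by registers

registers: 1 block
shared memory: 3 blocks
warps: 1 block
blocks: 32 blocks

Answer: 1 block, 31 active warps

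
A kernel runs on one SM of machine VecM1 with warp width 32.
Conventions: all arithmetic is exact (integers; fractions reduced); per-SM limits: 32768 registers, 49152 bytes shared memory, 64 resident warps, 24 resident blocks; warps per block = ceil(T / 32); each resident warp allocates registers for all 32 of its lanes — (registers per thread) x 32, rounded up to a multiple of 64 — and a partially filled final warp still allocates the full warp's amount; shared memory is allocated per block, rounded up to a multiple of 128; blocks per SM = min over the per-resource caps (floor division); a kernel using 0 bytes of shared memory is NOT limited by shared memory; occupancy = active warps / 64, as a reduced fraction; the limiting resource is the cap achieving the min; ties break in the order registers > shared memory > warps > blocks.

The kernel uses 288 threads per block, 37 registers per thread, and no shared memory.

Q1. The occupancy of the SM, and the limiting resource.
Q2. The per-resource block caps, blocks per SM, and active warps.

Answer: occupancy 9/32, limited by registers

registers: 2 blocks
shared memory: no limit (kernel uses none)
warps: 7 blocks
blocks: 24 blocks

Answer: 2 blocks, 18 active warps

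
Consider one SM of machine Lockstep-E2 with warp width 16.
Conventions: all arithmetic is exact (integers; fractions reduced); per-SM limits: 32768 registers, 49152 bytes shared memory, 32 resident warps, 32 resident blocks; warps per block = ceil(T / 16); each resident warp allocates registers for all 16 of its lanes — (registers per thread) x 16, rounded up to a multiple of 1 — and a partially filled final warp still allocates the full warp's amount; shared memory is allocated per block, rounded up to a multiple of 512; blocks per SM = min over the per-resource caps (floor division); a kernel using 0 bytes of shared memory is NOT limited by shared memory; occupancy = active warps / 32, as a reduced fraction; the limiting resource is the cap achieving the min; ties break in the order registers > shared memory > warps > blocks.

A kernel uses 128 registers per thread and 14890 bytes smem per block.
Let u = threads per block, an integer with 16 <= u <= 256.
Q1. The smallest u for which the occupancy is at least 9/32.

Answer: u = 33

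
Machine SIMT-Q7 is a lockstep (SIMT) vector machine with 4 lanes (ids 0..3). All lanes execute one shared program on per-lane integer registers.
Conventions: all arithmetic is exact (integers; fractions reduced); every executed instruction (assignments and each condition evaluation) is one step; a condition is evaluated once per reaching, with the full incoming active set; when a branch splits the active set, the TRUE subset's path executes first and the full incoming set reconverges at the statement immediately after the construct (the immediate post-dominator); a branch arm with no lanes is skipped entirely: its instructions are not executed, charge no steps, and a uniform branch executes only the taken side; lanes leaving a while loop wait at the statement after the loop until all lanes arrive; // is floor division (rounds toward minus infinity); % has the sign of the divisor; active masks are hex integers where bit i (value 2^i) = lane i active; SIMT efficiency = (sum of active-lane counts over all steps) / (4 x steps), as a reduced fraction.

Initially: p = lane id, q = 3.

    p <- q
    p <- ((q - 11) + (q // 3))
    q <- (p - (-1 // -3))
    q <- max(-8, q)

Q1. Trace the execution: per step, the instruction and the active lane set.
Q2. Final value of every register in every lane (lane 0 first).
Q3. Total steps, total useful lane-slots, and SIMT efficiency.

step 0: p <- q                       0xf
step 1: p <- ((q - 11) + (q // 3))   0xf
step 2: q <- (p - (-1 // -3))        0xf
step 3: q <- max(-8, q)              0xf

Answer: 4 steps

p: -7,-7,-7,-7
q: -7,-7,-7,-7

steps = 4; useful = 16; efficiency = 16/16 = 1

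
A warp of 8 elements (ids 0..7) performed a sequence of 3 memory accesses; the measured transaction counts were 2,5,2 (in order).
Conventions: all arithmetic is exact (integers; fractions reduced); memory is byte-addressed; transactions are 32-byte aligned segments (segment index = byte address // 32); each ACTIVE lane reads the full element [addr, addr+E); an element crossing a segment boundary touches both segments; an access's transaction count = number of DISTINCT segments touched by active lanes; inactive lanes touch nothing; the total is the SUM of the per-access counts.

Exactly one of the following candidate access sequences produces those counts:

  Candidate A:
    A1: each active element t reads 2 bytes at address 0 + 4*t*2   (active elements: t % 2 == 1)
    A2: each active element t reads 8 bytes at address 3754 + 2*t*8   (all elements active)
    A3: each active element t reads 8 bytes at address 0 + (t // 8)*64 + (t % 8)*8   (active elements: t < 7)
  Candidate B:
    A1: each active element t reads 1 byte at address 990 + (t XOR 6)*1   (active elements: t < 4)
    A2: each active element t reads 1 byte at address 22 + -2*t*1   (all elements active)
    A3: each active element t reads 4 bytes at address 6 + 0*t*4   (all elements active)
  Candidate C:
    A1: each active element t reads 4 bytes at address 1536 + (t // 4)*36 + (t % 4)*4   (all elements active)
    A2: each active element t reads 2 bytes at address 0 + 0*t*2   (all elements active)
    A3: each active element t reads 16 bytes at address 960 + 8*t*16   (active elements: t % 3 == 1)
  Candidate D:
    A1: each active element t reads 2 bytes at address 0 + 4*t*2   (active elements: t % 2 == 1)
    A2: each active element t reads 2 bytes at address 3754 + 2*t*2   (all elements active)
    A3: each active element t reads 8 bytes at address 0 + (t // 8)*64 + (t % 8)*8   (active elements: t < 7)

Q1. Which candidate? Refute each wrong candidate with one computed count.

B: A1 gives 1 transaction, not 2
C: A2 gives 1 transaction, not 5
D: A2 gives 2 transactions, not 5
A: all counts match (2,5,2)

Answer: A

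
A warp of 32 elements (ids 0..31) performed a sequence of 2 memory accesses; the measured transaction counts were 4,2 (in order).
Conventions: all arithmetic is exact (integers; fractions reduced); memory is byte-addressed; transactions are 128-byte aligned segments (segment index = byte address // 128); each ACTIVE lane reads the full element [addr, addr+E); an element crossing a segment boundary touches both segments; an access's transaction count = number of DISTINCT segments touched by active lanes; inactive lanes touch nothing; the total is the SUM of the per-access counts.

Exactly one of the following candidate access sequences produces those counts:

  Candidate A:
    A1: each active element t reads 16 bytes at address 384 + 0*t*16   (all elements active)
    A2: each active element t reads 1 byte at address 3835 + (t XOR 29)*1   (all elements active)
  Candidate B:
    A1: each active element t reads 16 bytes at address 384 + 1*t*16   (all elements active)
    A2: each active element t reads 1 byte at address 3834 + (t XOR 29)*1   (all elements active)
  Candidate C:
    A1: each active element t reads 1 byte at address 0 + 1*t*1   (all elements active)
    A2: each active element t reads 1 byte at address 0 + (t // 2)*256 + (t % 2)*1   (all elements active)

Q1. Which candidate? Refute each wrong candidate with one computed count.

A: A1 gives 1 transaction, not 4
C: A1 gives 1 transaction, not 4
B: all counts match (4,2)

Answer: B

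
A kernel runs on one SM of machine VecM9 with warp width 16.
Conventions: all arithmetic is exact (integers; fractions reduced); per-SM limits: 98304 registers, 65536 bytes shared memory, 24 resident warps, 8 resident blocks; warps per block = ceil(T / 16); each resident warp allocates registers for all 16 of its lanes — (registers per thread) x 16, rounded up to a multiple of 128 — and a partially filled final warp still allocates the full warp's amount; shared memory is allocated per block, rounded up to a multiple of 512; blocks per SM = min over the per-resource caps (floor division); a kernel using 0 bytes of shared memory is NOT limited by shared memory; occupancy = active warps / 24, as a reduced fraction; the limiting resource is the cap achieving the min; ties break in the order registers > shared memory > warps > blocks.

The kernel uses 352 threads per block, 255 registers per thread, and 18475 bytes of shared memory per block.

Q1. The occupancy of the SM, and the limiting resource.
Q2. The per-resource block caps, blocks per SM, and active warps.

Answer: occupancy 11/12, limited by registers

registers: 1 block
shared memory: 3 blocks
warps: 1 block
blocks: 8 blocks

Answer: 1 block, 22 active warps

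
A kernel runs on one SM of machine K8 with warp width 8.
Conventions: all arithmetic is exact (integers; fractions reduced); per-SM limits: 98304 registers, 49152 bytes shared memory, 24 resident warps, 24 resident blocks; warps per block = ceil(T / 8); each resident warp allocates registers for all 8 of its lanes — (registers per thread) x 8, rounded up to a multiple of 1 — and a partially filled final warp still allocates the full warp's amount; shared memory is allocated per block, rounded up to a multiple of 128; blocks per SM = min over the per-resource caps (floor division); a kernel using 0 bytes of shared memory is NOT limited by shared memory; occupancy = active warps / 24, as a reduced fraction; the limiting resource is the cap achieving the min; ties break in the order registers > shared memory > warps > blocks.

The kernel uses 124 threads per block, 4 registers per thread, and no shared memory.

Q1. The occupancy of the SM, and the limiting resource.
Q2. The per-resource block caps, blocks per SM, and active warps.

Answer: occupancy 2/3, limited by warps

registers: 192 blocks
shared memory: no limit (kernel uses none)
warps: 1 block
blocks: 24 blocks

Answer: 1 block, 16 active warps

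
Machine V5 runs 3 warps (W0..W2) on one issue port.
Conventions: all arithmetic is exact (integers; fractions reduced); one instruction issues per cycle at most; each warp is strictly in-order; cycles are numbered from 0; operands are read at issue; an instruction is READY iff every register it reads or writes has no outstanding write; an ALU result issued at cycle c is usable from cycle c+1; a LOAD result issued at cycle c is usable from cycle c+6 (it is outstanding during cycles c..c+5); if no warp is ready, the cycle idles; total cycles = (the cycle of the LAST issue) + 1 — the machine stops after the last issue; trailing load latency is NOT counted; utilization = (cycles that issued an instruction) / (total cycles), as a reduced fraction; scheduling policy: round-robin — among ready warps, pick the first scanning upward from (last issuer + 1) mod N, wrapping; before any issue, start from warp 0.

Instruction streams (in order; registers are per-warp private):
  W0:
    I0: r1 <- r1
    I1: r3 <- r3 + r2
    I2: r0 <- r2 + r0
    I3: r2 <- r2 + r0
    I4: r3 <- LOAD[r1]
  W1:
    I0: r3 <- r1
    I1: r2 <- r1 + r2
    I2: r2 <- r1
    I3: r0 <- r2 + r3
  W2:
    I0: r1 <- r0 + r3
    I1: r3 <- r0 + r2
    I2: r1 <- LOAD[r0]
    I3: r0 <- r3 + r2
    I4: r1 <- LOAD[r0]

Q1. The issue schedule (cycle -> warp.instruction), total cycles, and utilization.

cycle 0: W0.I0
cycle 1: W1.I0
cycle 2: W2.I0
cycle 3: W0.I1
cycle 4: W1.I1
cycle 5: W2.I1
cycle 6: W0.I2
cycle 7: W1.I2
cycle 8: W2.I2
cycle 9: W0.I3
cycle 10: W1.I3
cycle 11: W2.I3
cycle 12: W0.I4
cycle 13: idle
cycle 14: W2.I4

Answer: 15 cycles, utilization 14/15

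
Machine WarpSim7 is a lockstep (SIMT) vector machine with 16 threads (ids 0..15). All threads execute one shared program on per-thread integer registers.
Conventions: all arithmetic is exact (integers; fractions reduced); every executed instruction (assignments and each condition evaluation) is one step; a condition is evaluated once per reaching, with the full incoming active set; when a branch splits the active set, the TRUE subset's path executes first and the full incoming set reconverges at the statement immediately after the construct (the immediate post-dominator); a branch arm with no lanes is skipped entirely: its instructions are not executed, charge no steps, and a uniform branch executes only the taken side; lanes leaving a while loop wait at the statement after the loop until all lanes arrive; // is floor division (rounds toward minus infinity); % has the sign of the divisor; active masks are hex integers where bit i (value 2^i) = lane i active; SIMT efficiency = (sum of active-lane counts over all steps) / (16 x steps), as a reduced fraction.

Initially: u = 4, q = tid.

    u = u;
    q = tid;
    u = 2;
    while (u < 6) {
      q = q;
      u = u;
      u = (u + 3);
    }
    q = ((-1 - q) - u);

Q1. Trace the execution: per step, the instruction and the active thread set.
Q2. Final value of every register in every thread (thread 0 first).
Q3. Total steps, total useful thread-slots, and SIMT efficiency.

step 0: u <- u                       0xffff
step 1: q <- tid                     0xffff
step 2: u <- 2                       0xffff
step 3: eval (u < 6)                 0xffff
step 4: q <- q                       0xffff
step 5: u <- u                       0xffff
step 6: u <- (u + 3)                 0xffff
step 7: eval (u < 6)                 0xffff
step 8: q <- q                       0xffff
step 9: u <- u                       0xffff
step 10: u <- (u + 3)                 0xffff
step 11: eval (u < 6)                 0xffff
step 12: q <- ((-1 - q) - u)          0xffff

Answer: 13 steps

u: 8,8,8,8,8,8,8,8,8,8,8,8,8,8,8,8
q: -9,-10,-11,-12,-13,-14,-15,-16,-17,-18,-19,-20,-21,-22,-23,-24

steps = 13; useful = 208; efficiency = 208/208 = 1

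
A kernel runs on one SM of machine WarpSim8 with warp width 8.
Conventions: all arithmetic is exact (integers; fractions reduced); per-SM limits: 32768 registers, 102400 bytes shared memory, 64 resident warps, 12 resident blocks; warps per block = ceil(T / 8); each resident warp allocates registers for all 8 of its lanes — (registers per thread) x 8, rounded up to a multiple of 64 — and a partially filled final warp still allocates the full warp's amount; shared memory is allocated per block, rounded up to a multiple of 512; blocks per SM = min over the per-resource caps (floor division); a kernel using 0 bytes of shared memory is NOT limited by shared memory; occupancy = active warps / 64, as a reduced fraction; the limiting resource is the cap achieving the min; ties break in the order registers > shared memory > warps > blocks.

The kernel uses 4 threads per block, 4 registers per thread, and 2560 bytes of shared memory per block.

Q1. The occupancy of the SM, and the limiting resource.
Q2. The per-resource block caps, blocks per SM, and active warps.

Answer: occupancy 3/16, limited by blocks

registers: 512 blocks
shared memory: 40 blocks
warps: 64 blocks
blocks: 12 blocks

Answer: 12 blocks, 12 active warps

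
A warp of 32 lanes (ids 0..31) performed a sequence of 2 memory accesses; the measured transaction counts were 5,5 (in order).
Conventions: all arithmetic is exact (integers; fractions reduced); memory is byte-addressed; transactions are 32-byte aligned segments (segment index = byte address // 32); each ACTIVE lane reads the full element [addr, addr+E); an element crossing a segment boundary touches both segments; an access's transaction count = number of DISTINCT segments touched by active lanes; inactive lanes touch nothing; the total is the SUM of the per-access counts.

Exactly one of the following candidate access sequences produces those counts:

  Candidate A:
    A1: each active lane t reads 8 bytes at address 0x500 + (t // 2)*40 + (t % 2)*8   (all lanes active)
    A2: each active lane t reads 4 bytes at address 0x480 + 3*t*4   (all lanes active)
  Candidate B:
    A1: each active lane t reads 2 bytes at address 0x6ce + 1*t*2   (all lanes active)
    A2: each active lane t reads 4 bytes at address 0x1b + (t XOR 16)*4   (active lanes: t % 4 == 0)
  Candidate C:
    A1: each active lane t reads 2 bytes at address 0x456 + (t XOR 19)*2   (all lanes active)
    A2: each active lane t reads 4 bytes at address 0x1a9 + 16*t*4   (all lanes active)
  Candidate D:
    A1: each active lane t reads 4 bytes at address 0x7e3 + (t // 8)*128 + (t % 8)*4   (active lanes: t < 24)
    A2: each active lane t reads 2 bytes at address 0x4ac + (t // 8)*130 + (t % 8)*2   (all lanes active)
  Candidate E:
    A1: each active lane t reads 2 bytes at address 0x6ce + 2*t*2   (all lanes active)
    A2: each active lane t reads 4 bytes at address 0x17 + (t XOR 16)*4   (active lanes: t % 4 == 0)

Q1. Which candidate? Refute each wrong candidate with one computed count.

A: A1 gives 20 transactions, not 5
B: A1 gives 3 transactions, not 5
C: A1 gives 3 transactions, not 5
D: A1 gives 6 transactions, not 5
E: all counts match (5,5)

Answer: E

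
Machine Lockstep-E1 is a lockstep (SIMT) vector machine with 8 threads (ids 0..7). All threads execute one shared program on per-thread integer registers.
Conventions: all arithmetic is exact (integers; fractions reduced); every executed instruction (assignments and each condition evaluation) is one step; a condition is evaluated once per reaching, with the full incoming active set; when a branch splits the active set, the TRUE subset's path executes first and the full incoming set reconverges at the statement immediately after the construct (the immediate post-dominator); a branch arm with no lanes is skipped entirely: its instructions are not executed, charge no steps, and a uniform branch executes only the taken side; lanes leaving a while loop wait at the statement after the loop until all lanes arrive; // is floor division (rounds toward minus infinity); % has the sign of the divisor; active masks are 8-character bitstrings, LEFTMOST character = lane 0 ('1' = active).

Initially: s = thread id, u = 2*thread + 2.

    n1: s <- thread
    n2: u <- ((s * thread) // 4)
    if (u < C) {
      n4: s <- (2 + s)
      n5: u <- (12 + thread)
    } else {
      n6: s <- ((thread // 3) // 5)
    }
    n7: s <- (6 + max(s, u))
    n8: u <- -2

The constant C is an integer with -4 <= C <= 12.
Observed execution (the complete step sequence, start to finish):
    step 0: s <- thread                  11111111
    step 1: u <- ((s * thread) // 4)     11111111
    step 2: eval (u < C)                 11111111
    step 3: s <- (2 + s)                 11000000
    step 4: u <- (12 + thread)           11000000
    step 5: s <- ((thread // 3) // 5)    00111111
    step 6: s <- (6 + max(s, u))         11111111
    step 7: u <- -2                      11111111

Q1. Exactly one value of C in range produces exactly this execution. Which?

Answer: C = 1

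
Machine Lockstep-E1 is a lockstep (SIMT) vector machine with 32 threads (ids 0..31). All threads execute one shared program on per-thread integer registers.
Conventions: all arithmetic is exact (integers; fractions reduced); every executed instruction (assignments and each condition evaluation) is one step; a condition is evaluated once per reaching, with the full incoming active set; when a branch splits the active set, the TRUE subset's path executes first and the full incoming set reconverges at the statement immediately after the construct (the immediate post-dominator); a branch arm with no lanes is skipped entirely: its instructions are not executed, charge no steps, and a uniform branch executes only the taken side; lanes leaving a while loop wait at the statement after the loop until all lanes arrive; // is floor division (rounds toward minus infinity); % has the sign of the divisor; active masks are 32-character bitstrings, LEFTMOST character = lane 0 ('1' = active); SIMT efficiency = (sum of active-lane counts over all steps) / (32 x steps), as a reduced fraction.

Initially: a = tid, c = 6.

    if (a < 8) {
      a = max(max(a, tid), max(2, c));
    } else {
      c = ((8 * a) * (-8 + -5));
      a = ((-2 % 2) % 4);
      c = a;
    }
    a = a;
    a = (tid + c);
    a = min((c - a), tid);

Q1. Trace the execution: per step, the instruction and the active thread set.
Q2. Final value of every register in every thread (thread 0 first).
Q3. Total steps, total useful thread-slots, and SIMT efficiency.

step 0: eval (a < 8)                 11111111111111111111111111111111
step 1: a <- max(max(a, tid), max(2, c)) 11111111000000000000000000000000
step 2: c <- ((8 * a) * (-8 + -5))   00000000111111111111111111111111
step 3: a <- ((-2 % 2) % 4)          00000000111111111111111111111111
step 4: c <- a                       00000000111111111111111111111111
step 5: a <- a                       11111111111111111111111111111111
step 6: a <- (tid + c)               11111111111111111111111111111111
step 7: a <- min((c - a), tid)       11111111111111111111111111111111

Answer: 8 steps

a: 0,-1,-2,-3,-4,-5,-6,-7,-8,-9,-10,-11,-12,-13,-14,-15,-16,-17,-18,-19,-20,-21,-22,-23,-24,-25,-26,-27,-28,-29,-30,-31
c: 6,6,6,6,6,6,6,6,0,0,0,0,0,0,0,0,0,0,0,0,0,0,0,0,0,0,0,0,0,0,0,0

steps = 8; useful = 208; efficiency = 208/256 = 13/16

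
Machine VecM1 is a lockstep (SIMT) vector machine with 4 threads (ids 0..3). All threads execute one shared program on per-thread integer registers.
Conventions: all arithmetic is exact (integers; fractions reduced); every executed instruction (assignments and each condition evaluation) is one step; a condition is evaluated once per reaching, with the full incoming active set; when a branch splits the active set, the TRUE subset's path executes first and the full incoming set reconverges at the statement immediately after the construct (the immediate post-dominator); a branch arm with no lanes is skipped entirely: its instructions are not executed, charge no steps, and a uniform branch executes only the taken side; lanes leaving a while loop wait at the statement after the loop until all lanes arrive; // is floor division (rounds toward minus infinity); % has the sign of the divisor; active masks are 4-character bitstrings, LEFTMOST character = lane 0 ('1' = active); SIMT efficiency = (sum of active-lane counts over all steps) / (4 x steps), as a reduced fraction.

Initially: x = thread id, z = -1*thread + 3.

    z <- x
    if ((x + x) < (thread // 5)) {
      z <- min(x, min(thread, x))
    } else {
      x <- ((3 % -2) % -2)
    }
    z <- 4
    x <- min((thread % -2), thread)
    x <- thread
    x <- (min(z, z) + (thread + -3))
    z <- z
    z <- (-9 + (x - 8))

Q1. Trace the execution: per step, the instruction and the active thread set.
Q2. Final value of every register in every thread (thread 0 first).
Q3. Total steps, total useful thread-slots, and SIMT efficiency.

step 0: z <- x                       1111
step 1: eval ((x + x) < (thread // 5)) 1111
step 2: x <- ((3 % -2) % -2)         1111
step 3: z <- 4                       1111
step 4: x <- min((thread % -2), thread) 1111
step 5: x <- thread                  1111
step 6: x <- (min(z, z) + (thread + -3)) 1111
step 7: z <- z                       1111
step 8: z <- (-9 + (x - 8))          1111

Answer: 9 steps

x: 1,2,3,4
z: -16,-15,-14,-13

steps = 9; useful = 36; efficiency = 36/36 = 1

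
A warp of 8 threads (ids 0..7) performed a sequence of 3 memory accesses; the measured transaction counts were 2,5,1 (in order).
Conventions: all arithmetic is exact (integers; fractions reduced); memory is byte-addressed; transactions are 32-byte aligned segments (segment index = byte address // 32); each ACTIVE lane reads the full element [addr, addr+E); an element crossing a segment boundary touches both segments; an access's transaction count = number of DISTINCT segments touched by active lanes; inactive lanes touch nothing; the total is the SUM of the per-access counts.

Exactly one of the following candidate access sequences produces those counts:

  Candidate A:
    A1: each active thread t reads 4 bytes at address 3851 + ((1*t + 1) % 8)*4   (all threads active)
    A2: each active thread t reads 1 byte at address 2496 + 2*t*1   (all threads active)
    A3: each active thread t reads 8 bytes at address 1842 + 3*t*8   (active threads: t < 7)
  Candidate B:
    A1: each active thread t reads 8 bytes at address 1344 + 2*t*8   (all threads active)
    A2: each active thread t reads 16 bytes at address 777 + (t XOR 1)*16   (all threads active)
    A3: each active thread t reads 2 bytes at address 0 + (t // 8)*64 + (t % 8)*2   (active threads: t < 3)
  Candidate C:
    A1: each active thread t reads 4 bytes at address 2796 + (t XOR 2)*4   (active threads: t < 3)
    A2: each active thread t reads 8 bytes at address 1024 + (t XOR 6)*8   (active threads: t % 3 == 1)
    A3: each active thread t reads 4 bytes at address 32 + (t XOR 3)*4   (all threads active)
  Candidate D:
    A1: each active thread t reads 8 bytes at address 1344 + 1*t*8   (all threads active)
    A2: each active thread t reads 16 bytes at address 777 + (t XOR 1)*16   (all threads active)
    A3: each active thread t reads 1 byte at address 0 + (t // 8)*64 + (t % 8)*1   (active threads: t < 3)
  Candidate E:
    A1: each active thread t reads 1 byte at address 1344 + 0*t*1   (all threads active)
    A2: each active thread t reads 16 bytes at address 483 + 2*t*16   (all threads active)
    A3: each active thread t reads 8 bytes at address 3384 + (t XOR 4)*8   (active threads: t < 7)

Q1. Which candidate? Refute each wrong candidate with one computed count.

A: A2 gives 1 transaction, not 5
B: A1 gives 4 transactions, not 2
C: A1 gives 1 transaction, not 2
E: A1 gives 1 transaction, not 2
D: all counts match (2,5,1)

Answer: D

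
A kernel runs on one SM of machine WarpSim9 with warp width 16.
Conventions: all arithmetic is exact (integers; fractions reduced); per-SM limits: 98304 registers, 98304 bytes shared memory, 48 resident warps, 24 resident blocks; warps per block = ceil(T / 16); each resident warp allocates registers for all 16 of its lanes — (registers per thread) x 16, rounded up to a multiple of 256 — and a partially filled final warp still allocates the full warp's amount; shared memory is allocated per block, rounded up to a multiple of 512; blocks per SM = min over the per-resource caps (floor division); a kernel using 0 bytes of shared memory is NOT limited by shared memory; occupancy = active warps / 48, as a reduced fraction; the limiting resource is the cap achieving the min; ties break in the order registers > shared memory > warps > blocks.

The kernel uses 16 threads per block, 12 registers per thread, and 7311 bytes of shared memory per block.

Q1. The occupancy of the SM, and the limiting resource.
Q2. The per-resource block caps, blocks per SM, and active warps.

Answer: occupancy 1/4, limited by shared memory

registers: 384 blocks
shared memory: 12 blocks
warps: 48 blocks
blocks: 24 blocks

Answer: 12 blocks, 12 active warps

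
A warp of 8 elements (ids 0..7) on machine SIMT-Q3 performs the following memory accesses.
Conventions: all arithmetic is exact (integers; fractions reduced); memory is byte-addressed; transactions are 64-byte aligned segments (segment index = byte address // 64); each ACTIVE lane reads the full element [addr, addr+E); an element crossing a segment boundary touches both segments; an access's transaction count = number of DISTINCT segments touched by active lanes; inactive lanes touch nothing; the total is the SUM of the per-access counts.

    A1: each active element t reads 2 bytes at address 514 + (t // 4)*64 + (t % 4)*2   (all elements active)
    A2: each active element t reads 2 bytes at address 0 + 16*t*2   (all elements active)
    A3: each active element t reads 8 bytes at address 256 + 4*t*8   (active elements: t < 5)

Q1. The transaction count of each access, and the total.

A1: 2 transactions
A2: 4 transactions
A3: 3 transactions

Answer: 2,4,3; total 9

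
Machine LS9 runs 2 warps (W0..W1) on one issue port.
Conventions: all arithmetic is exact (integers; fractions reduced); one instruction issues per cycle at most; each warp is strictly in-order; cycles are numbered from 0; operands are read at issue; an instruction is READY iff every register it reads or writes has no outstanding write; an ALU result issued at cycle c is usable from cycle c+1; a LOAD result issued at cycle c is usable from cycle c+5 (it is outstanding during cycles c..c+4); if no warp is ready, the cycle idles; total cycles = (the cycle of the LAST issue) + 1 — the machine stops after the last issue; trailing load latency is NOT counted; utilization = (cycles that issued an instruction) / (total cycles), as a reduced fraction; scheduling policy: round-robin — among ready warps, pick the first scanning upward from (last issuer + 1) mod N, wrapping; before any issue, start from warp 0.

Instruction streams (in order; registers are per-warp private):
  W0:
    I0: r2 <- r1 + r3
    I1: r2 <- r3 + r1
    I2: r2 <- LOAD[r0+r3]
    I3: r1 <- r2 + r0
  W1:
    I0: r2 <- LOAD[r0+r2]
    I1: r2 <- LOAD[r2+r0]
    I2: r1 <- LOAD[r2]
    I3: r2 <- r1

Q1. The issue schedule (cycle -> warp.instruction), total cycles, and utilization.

cycle 0: W0.I0
cycle 1: W1.I0
cycle 2: W0.I1
cycle 3: W0.I2
cycle 4: idle
cycle 5: idle
cycle 6: W1.I1
cycle 7: idle
cycle 8: W0.I3
cycle 9: idle
cycle 10: idle
cycle 11: W1.I2
cycle 12: idle
cycle 13: idle
cycle 14: idle
cycle 15: idle
cycle 16: W1.I3

Answer: 17 cycles, utilization 8/17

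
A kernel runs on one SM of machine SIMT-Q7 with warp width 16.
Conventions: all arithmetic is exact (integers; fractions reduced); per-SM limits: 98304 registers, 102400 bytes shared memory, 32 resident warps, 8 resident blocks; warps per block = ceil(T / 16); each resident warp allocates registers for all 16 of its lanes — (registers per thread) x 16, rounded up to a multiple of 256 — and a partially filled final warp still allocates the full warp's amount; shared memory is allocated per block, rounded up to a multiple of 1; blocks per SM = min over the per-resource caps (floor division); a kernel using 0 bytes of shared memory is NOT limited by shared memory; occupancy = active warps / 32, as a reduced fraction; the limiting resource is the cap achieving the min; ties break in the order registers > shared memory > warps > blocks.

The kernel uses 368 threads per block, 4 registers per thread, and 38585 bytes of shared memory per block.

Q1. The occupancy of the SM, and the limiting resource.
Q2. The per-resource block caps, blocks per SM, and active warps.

Answer: occupancy 23/32, limited by warps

registers: 16 blocks
shared memory: 2 blocks
warps: 1 block
blocks: 8 blocks

Answer: 1 block, 23 active warps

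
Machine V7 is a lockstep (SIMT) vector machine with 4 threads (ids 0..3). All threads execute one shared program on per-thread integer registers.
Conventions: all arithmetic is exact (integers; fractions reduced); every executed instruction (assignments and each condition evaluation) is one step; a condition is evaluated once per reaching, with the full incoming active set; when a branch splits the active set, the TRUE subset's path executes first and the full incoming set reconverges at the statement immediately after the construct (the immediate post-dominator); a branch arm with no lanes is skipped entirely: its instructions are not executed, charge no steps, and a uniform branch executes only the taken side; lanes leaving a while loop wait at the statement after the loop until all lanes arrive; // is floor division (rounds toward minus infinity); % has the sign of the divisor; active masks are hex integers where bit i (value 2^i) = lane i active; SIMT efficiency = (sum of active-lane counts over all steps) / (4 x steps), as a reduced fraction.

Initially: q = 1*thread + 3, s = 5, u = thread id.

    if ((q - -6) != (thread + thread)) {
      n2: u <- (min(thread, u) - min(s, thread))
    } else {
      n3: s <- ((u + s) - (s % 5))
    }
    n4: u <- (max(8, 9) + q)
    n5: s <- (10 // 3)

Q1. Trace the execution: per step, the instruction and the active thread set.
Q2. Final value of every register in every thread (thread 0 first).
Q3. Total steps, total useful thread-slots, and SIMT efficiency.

step 0: eval ((q - -6) != (thread + thread)) 0xf
step 1: u <- (min(thread, u) - min(s, thread)) 0xf
step 2: u <- (max(8, 9) + q)         0xf
step 3: s <- (10 // 3)               0xf

Answer: 4 steps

q: 3,4,5,6
s: 3,3,3,3
u: 12,13,14,15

steps = 4; useful = 16; efficiency = 16/16 = 1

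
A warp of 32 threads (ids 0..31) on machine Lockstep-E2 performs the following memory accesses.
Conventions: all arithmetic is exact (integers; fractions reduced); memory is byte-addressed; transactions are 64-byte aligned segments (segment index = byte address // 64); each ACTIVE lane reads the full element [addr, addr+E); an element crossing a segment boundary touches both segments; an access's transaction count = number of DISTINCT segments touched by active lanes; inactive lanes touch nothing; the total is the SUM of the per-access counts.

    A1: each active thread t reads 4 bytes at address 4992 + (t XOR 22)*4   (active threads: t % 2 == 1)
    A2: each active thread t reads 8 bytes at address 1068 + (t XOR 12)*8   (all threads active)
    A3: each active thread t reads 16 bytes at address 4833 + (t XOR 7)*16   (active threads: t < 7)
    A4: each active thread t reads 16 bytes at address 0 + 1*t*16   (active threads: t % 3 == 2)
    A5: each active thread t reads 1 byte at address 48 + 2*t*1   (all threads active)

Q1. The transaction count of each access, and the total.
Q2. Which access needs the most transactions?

A1: 2 transactions
A2: 5 transactions
A3: 3 transactions
A4: 8 transactions
A5: 2 transactions

Answer: 2,5,3,8,2; total 20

Answer: A4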